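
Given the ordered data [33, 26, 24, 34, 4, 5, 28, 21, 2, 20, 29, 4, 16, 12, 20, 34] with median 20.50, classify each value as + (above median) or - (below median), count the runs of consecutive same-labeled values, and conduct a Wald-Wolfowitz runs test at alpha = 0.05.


Step 1: Compute median = 20.50; label A = above, B = below.
Labels in order: AAAABBAABBABBBBA  (n_A = 8, n_B = 8)
Step 2: Count runs R = 7.
Step 3: Under H0 (random ordering), E[R] = 2*n_A*n_B/(n_A+n_B) + 1 = 2*8*8/16 + 1 = 9.0000.
        Var[R] = 2*n_A*n_B*(2*n_A*n_B - n_A - n_B) / ((n_A+n_B)^2 * (n_A+n_B-1)) = 14336/3840 = 3.7333.
        SD[R] = 1.9322.
Step 4: Continuity-corrected z = (R + 0.5 - E[R]) / SD[R] = (7 + 0.5 - 9.0000) / 1.9322 = -0.7763.
Step 5: Two-sided p-value via normal approximation = 2*(1 - Phi(|z|)) = 0.437558.
Step 6: alpha = 0.05. fail to reject H0.

R = 7, z = -0.7763, p = 0.437558, fail to reject H0.


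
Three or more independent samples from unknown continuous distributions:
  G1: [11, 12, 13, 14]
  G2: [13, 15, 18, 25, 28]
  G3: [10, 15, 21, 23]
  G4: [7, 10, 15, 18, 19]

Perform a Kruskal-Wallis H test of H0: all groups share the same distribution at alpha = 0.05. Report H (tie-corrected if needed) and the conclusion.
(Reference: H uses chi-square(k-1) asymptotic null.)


Step 1: Combine all N = 18 observations and assign midranks.
sorted (value, group, rank): (7,G4,1), (10,G3,2.5), (10,G4,2.5), (11,G1,4), (12,G1,5), (13,G1,6.5), (13,G2,6.5), (14,G1,8), (15,G2,10), (15,G3,10), (15,G4,10), (18,G2,12.5), (18,G4,12.5), (19,G4,14), (21,G3,15), (23,G3,16), (25,G2,17), (28,G2,18)
Step 2: Sum ranks within each group.
R_1 = 23.5 (n_1 = 4)
R_2 = 64 (n_2 = 5)
R_3 = 43.5 (n_3 = 4)
R_4 = 40 (n_4 = 5)
Step 3: H = 12/(N(N+1)) * sum(R_i^2/n_i) - 3(N+1)
     = 12/(18*19) * (23.5^2/4 + 64^2/5 + 43.5^2/4 + 40^2/5) - 3*19
     = 0.035088 * 1750.33 - 57
     = 4.414912.
Step 4: Ties present; correction factor C = 1 - 42/(18^3 - 18) = 0.992776. Corrected H = 4.414912 / 0.992776 = 4.447037.
Step 5: Under H0, H ~ chi^2(3); p-value = 0.217063.
Step 6: alpha = 0.05. fail to reject H0.

H = 4.4470, df = 3, p = 0.217063, fail to reject H0.


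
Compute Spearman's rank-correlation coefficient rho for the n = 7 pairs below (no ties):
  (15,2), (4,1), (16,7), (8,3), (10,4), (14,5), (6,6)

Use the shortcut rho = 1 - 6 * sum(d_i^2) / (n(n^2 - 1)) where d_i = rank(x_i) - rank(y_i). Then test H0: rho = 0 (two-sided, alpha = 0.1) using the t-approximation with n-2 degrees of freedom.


Step 1: Rank x and y separately (midranks; no ties here).
rank(x): 15->6, 4->1, 16->7, 8->3, 10->4, 14->5, 6->2
rank(y): 2->2, 1->1, 7->7, 3->3, 4->4, 5->5, 6->6
Step 2: d_i = R_x(i) - R_y(i); compute d_i^2.
  (6-2)^2=16, (1-1)^2=0, (7-7)^2=0, (3-3)^2=0, (4-4)^2=0, (5-5)^2=0, (2-6)^2=16
sum(d^2) = 32.
Step 3: rho = 1 - 6*32 / (7*(7^2 - 1)) = 1 - 192/336 = 0.428571.
Step 4: Under H0, t = rho * sqrt((n-2)/(1-rho^2)) = 1.0607 ~ t(5).
Step 5: Two-sided p-value from the t-distribution with 5 df = 0.337368.
Step 6: alpha = 0.1. fail to reject H0.

rho = 0.4286, p = 0.337368, fail to reject H0 at alpha = 0.1.


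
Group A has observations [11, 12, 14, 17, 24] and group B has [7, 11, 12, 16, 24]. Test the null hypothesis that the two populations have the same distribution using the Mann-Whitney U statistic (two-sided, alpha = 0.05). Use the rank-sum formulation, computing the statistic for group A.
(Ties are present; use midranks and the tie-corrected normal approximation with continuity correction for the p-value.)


Step 1: Combine and sort all 10 observations; assign midranks.
sorted (value, group): (7,Y), (11,X), (11,Y), (12,X), (12,Y), (14,X), (16,Y), (17,X), (24,X), (24,Y)
ranks: 7->1, 11->2.5, 11->2.5, 12->4.5, 12->4.5, 14->6, 16->7, 17->8, 24->9.5, 24->9.5
Step 2: Rank sum for X: R1 = 2.5 + 4.5 + 6 + 8 + 9.5 = 30.5.
Step 3: U_X = R1 - n1(n1+1)/2 = 30.5 - 5*6/2 = 30.5 - 15 = 15.5.
       U_Y = n1*n2 - U_X = 25 - 15.5 = 9.5.
Step 4: Ties are present, so use the tie-corrected normal approximation (with continuity correction) for the p-value.
Step 5: p-value = 0.598161; compare to alpha = 0.05. fail to reject H0.

U_X = 15.5, p = 0.598161, fail to reject H0 at alpha = 0.05.


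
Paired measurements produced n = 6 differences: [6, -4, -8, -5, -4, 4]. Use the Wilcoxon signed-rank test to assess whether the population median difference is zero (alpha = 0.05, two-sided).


Step 1: Drop any zero differences (none here) and take |d_i|.
|d| = [6, 4, 8, 5, 4, 4]
Step 2: Midrank |d_i| (ties get averaged ranks).
ranks: |6|->5, |4|->2, |8|->6, |5|->4, |4|->2, |4|->2
Step 3: Attach original signs; sum ranks with positive sign and with negative sign.
W+ = 5 + 2 = 7
W- = 2 + 6 + 4 + 2 = 14
(Check: W+ + W- = 21 should equal n(n+1)/2 = 21.)
Step 4: Test statistic W = min(W+, W-) = 7.
Step 5: Ties in |d|, so use the tie-corrected normal approximation.
        E[W] = n(n+1)/4 = 6*7/4 = 10.5.
        Tie groups: |d|=4 (t=3); sum(t^3 - t) = 24.
        Var[W] = n(n+1)(2n+1)/24 - sum(t^3-t)/48 = 546/24 - 24/48 = 22.25.
        z = (W - E[W]) / sqrt(Var[W]) = (7 - 10.5) / 4.7170 = -0.7420.
        Two-sided p = 2*Phi(z) = 0.458088.
Step 6: alpha = 0.05. fail to reject H0.

W+ = 7, W- = 14, W = min = 7, p = 0.458088, fail to reject H0.


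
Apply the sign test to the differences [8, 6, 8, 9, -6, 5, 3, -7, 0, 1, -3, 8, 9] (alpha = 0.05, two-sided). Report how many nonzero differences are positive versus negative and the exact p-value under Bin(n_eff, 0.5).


Step 1: Discard zero differences. Original n = 13; n_eff = number of nonzero differences = 12.
Nonzero differences (with sign): +8, +6, +8, +9, -6, +5, +3, -7, +1, -3, +8, +9
Step 2: Count signs: positive = 9, negative = 3.
Step 3: Under H0: P(positive) = 0.5, so the number of positives S ~ Bin(12, 0.5).
Step 4: Two-sided exact p-value = sum of Bin(12,0.5) probabilities at or below the observed probability = 0.145996.
Step 5: alpha = 0.05. fail to reject H0.

n_eff = 12, pos = 9, neg = 3, p = 0.145996, fail to reject H0.


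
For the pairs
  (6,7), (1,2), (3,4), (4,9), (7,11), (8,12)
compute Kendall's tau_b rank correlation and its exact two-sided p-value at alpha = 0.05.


Step 1: Enumerate the 15 unordered pairs (i,j) with i<j and classify each by sign(x_j-x_i) * sign(y_j-y_i).
  (1,2):dx=-5,dy=-5->C; (1,3):dx=-3,dy=-3->C; (1,4):dx=-2,dy=+2->D; (1,5):dx=+1,dy=+4->C
  (1,6):dx=+2,dy=+5->C; (2,3):dx=+2,dy=+2->C; (2,4):dx=+3,dy=+7->C; (2,5):dx=+6,dy=+9->C
  (2,6):dx=+7,dy=+10->C; (3,4):dx=+1,dy=+5->C; (3,5):dx=+4,dy=+7->C; (3,6):dx=+5,dy=+8->C
  (4,5):dx=+3,dy=+2->C; (4,6):dx=+4,dy=+3->C; (5,6):dx=+1,dy=+1->C
Step 2: C = 14, D = 1, total pairs = 15.
Step 3: tau = (C - D)/(n(n-1)/2) = (14 - 1)/15 = 0.866667.
Step 4: Exact two-sided p-value (enumerate n! = 720 permutations of y under H0): p = 0.016667.
Step 5: alpha = 0.05. reject H0.

tau_b = 0.8667 (C=14, D=1), p = 0.016667, reject H0.


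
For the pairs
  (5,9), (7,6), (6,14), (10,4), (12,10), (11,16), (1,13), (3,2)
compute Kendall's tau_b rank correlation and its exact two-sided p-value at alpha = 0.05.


Step 1: Enumerate the 28 unordered pairs (i,j) with i<j and classify each by sign(x_j-x_i) * sign(y_j-y_i).
  (1,2):dx=+2,dy=-3->D; (1,3):dx=+1,dy=+5->C; (1,4):dx=+5,dy=-5->D; (1,5):dx=+7,dy=+1->C
  (1,6):dx=+6,dy=+7->C; (1,7):dx=-4,dy=+4->D; (1,8):dx=-2,dy=-7->C; (2,3):dx=-1,dy=+8->D
  (2,4):dx=+3,dy=-2->D; (2,5):dx=+5,dy=+4->C; (2,6):dx=+4,dy=+10->C; (2,7):dx=-6,dy=+7->D
  (2,8):dx=-4,dy=-4->C; (3,4):dx=+4,dy=-10->D; (3,5):dx=+6,dy=-4->D; (3,6):dx=+5,dy=+2->C
  (3,7):dx=-5,dy=-1->C; (3,8):dx=-3,dy=-12->C; (4,5):dx=+2,dy=+6->C; (4,6):dx=+1,dy=+12->C
  (4,7):dx=-9,dy=+9->D; (4,8):dx=-7,dy=-2->C; (5,6):dx=-1,dy=+6->D; (5,7):dx=-11,dy=+3->D
  (5,8):dx=-9,dy=-8->C; (6,7):dx=-10,dy=-3->C; (6,8):dx=-8,dy=-14->C; (7,8):dx=+2,dy=-11->D
Step 2: C = 16, D = 12, total pairs = 28.
Step 3: tau = (C - D)/(n(n-1)/2) = (16 - 12)/28 = 0.142857.
Step 4: Exact two-sided p-value (enumerate n! = 40320 permutations of y under H0): p = 0.719544.
Step 5: alpha = 0.05. fail to reject H0.

tau_b = 0.1429 (C=16, D=12), p = 0.719544, fail to reject H0.


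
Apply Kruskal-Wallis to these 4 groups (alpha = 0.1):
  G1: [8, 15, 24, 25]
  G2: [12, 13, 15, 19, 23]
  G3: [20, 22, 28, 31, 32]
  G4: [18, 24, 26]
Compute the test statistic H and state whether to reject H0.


Step 1: Combine all N = 17 observations and assign midranks.
sorted (value, group, rank): (8,G1,1), (12,G2,2), (13,G2,3), (15,G1,4.5), (15,G2,4.5), (18,G4,6), (19,G2,7), (20,G3,8), (22,G3,9), (23,G2,10), (24,G1,11.5), (24,G4,11.5), (25,G1,13), (26,G4,14), (28,G3,15), (31,G3,16), (32,G3,17)
Step 2: Sum ranks within each group.
R_1 = 30 (n_1 = 4)
R_2 = 26.5 (n_2 = 5)
R_3 = 65 (n_3 = 5)
R_4 = 31.5 (n_4 = 3)
Step 3: H = 12/(N(N+1)) * sum(R_i^2/n_i) - 3(N+1)
     = 12/(17*18) * (30^2/4 + 26.5^2/5 + 65^2/5 + 31.5^2/3) - 3*18
     = 0.039216 * 1541.2 - 54
     = 6.439216.
Step 4: Ties present; correction factor C = 1 - 12/(17^3 - 17) = 0.997549. Corrected H = 6.439216 / 0.997549 = 6.455037.
Step 5: Under H0, H ~ chi^2(3); p-value = 0.091453.
Step 6: alpha = 0.1. reject H0.

H = 6.4550, df = 3, p = 0.091453, reject H0.


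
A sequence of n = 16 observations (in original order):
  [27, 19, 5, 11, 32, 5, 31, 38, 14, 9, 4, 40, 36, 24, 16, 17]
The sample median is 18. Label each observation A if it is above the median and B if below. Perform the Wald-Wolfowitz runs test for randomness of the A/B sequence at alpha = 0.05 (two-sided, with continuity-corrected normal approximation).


Step 1: Compute median = 18; label A = above, B = below.
Labels in order: AABBABAABBBAAABB  (n_A = 8, n_B = 8)
Step 2: Count runs R = 8.
Step 3: Under H0 (random ordering), E[R] = 2*n_A*n_B/(n_A+n_B) + 1 = 2*8*8/16 + 1 = 9.0000.
        Var[R] = 2*n_A*n_B*(2*n_A*n_B - n_A - n_B) / ((n_A+n_B)^2 * (n_A+n_B-1)) = 14336/3840 = 3.7333.
        SD[R] = 1.9322.
Step 4: Continuity-corrected z = (R + 0.5 - E[R]) / SD[R] = (8 + 0.5 - 9.0000) / 1.9322 = -0.2588.
Step 5: Two-sided p-value via normal approximation = 2*(1 - Phi(|z|)) = 0.795809.
Step 6: alpha = 0.05. fail to reject H0.

R = 8, z = -0.2588, p = 0.795809, fail to reject H0.


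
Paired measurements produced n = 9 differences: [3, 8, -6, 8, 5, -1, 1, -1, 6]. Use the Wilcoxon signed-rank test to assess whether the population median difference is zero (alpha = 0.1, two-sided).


Step 1: Drop any zero differences (none here) and take |d_i|.
|d| = [3, 8, 6, 8, 5, 1, 1, 1, 6]
Step 2: Midrank |d_i| (ties get averaged ranks).
ranks: |3|->4, |8|->8.5, |6|->6.5, |8|->8.5, |5|->5, |1|->2, |1|->2, |1|->2, |6|->6.5
Step 3: Attach original signs; sum ranks with positive sign and with negative sign.
W+ = 4 + 8.5 + 8.5 + 5 + 2 + 6.5 = 34.5
W- = 6.5 + 2 + 2 = 10.5
(Check: W+ + W- = 45 should equal n(n+1)/2 = 45.)
Step 4: Test statistic W = min(W+, W-) = 10.5.
Step 5: Ties in |d|, so use the tie-corrected normal approximation.
        E[W] = n(n+1)/4 = 9*10/4 = 22.5.
        Tie groups: |d|=1 (t=3), |d|=6 (t=2), |d|=8 (t=2); sum(t^3 - t) = 36.
        Var[W] = n(n+1)(2n+1)/24 - sum(t^3-t)/48 = 1710/24 - 36/48 = 70.5.
        z = (W - E[W]) / sqrt(Var[W]) = (10.5 - 22.5) / 8.3964 = -1.4292.
        Two-sided p = 2*Phi(z) = 0.152953.
Step 6: alpha = 0.1. fail to reject H0.

W+ = 34.5, W- = 10.5, W = min = 10.5, p = 0.152953, fail to reject H0.


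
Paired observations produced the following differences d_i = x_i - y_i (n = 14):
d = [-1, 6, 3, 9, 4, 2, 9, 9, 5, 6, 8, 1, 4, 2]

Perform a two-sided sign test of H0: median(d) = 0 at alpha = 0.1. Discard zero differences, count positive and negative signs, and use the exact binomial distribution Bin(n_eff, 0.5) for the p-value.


Step 1: Discard zero differences. Original n = 14; n_eff = number of nonzero differences = 14.
Nonzero differences (with sign): -1, +6, +3, +9, +4, +2, +9, +9, +5, +6, +8, +1, +4, +2
Step 2: Count signs: positive = 13, negative = 1.
Step 3: Under H0: P(positive) = 0.5, so the number of positives S ~ Bin(14, 0.5).
Step 4: Two-sided exact p-value = sum of Bin(14,0.5) probabilities at or below the observed probability = 0.001831.
Step 5: alpha = 0.1. reject H0.

n_eff = 14, pos = 13, neg = 1, p = 0.001831, reject H0.


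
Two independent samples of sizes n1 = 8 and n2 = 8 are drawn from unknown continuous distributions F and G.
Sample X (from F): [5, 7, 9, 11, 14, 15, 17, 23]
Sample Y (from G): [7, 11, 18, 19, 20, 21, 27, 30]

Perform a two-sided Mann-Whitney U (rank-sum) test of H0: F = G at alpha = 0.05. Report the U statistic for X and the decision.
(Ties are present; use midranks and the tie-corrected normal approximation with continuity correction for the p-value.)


Step 1: Combine and sort all 16 observations; assign midranks.
sorted (value, group): (5,X), (7,X), (7,Y), (9,X), (11,X), (11,Y), (14,X), (15,X), (17,X), (18,Y), (19,Y), (20,Y), (21,Y), (23,X), (27,Y), (30,Y)
ranks: 5->1, 7->2.5, 7->2.5, 9->4, 11->5.5, 11->5.5, 14->7, 15->8, 17->9, 18->10, 19->11, 20->12, 21->13, 23->14, 27->15, 30->16
Step 2: Rank sum for X: R1 = 1 + 2.5 + 4 + 5.5 + 7 + 8 + 9 + 14 = 51.
Step 3: U_X = R1 - n1(n1+1)/2 = 51 - 8*9/2 = 51 - 36 = 15.
       U_Y = n1*n2 - U_X = 64 - 15 = 49.
Step 4: Ties are present, so use the tie-corrected normal approximation (with continuity correction) for the p-value.
Step 5: p-value = 0.082670; compare to alpha = 0.05. fail to reject H0.

U_X = 15, p = 0.082670, fail to reject H0 at alpha = 0.05.


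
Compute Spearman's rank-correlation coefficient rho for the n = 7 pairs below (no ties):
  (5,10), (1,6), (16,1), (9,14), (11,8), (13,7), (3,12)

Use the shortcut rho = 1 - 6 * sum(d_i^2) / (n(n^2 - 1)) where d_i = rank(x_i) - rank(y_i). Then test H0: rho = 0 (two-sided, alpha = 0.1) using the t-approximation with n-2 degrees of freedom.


Step 1: Rank x and y separately (midranks; no ties here).
rank(x): 5->3, 1->1, 16->7, 9->4, 11->5, 13->6, 3->2
rank(y): 10->5, 6->2, 1->1, 14->7, 8->4, 7->3, 12->6
Step 2: d_i = R_x(i) - R_y(i); compute d_i^2.
  (3-5)^2=4, (1-2)^2=1, (7-1)^2=36, (4-7)^2=9, (5-4)^2=1, (6-3)^2=9, (2-6)^2=16
sum(d^2) = 76.
Step 3: rho = 1 - 6*76 / (7*(7^2 - 1)) = 1 - 456/336 = -0.357143.
Step 4: Under H0, t = rho * sqrt((n-2)/(1-rho^2)) = -0.8550 ~ t(5).
Step 5: Two-sided p-value from the t-distribution with 5 df = 0.431611.
Step 6: alpha = 0.1. fail to reject H0.

rho = -0.3571, p = 0.431611, fail to reject H0 at alpha = 0.1.


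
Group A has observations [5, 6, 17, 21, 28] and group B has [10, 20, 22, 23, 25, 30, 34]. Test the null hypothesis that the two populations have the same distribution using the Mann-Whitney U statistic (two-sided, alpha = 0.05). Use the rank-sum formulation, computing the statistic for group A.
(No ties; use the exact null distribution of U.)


Step 1: Combine and sort all 12 observations; assign midranks.
sorted (value, group): (5,X), (6,X), (10,Y), (17,X), (20,Y), (21,X), (22,Y), (23,Y), (25,Y), (28,X), (30,Y), (34,Y)
ranks: 5->1, 6->2, 10->3, 17->4, 20->5, 21->6, 22->7, 23->8, 25->9, 28->10, 30->11, 34->12
Step 2: Rank sum for X: R1 = 1 + 2 + 4 + 6 + 10 = 23.
Step 3: U_X = R1 - n1(n1+1)/2 = 23 - 5*6/2 = 23 - 15 = 8.
       U_Y = n1*n2 - U_X = 35 - 8 = 27.
Step 4: No ties, so the exact null distribution of U (based on enumerating the C(12,5) = 792 equally likely rank assignments) gives the two-sided p-value.
Step 5: p-value = 0.148990; compare to alpha = 0.05. fail to reject H0.

U_X = 8, p = 0.148990, fail to reject H0 at alpha = 0.05.


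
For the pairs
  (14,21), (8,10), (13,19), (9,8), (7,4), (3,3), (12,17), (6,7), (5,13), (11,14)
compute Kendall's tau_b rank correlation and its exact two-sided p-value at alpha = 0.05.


Step 1: Enumerate the 45 unordered pairs (i,j) with i<j and classify each by sign(x_j-x_i) * sign(y_j-y_i).
  (1,2):dx=-6,dy=-11->C; (1,3):dx=-1,dy=-2->C; (1,4):dx=-5,dy=-13->C; (1,5):dx=-7,dy=-17->C
  (1,6):dx=-11,dy=-18->C; (1,7):dx=-2,dy=-4->C; (1,8):dx=-8,dy=-14->C; (1,9):dx=-9,dy=-8->C
  (1,10):dx=-3,dy=-7->C; (2,3):dx=+5,dy=+9->C; (2,4):dx=+1,dy=-2->D; (2,5):dx=-1,dy=-6->C
  (2,6):dx=-5,dy=-7->C; (2,7):dx=+4,dy=+7->C; (2,8):dx=-2,dy=-3->C; (2,9):dx=-3,dy=+3->D
  (2,10):dx=+3,dy=+4->C; (3,4):dx=-4,dy=-11->C; (3,5):dx=-6,dy=-15->C; (3,6):dx=-10,dy=-16->C
  (3,7):dx=-1,dy=-2->C; (3,8):dx=-7,dy=-12->C; (3,9):dx=-8,dy=-6->C; (3,10):dx=-2,dy=-5->C
  (4,5):dx=-2,dy=-4->C; (4,6):dx=-6,dy=-5->C; (4,7):dx=+3,dy=+9->C; (4,8):dx=-3,dy=-1->C
  (4,9):dx=-4,dy=+5->D; (4,10):dx=+2,dy=+6->C; (5,6):dx=-4,dy=-1->C; (5,7):dx=+5,dy=+13->C
  (5,8):dx=-1,dy=+3->D; (5,9):dx=-2,dy=+9->D; (5,10):dx=+4,dy=+10->C; (6,7):dx=+9,dy=+14->C
  (6,8):dx=+3,dy=+4->C; (6,9):dx=+2,dy=+10->C; (6,10):dx=+8,dy=+11->C; (7,8):dx=-6,dy=-10->C
  (7,9):dx=-7,dy=-4->C; (7,10):dx=-1,dy=-3->C; (8,9):dx=-1,dy=+6->D; (8,10):dx=+5,dy=+7->C
  (9,10):dx=+6,dy=+1->C
Step 2: C = 39, D = 6, total pairs = 45.
Step 3: tau = (C - D)/(n(n-1)/2) = (39 - 6)/45 = 0.733333.
Step 4: Exact two-sided p-value (enumerate n! = 3628800 permutations of y under H0): p = 0.002213.
Step 5: alpha = 0.05. reject H0.

tau_b = 0.7333 (C=39, D=6), p = 0.002213, reject H0.


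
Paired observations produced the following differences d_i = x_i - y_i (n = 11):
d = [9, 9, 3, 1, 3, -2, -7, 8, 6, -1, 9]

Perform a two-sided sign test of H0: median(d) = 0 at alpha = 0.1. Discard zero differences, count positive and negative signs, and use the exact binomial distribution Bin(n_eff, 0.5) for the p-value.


Step 1: Discard zero differences. Original n = 11; n_eff = number of nonzero differences = 11.
Nonzero differences (with sign): +9, +9, +3, +1, +3, -2, -7, +8, +6, -1, +9
Step 2: Count signs: positive = 8, negative = 3.
Step 3: Under H0: P(positive) = 0.5, so the number of positives S ~ Bin(11, 0.5).
Step 4: Two-sided exact p-value = sum of Bin(11,0.5) probabilities at or below the observed probability = 0.226562.
Step 5: alpha = 0.1. fail to reject H0.

n_eff = 11, pos = 8, neg = 3, p = 0.226562, fail to reject H0.


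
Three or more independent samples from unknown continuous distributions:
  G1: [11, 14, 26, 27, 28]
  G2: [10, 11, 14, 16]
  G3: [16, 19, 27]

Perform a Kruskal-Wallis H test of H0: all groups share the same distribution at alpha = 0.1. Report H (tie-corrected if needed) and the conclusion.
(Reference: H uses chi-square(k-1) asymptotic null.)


Step 1: Combine all N = 12 observations and assign midranks.
sorted (value, group, rank): (10,G2,1), (11,G1,2.5), (11,G2,2.5), (14,G1,4.5), (14,G2,4.5), (16,G2,6.5), (16,G3,6.5), (19,G3,8), (26,G1,9), (27,G1,10.5), (27,G3,10.5), (28,G1,12)
Step 2: Sum ranks within each group.
R_1 = 38.5 (n_1 = 5)
R_2 = 14.5 (n_2 = 4)
R_3 = 25 (n_3 = 3)
Step 3: H = 12/(N(N+1)) * sum(R_i^2/n_i) - 3(N+1)
     = 12/(12*13) * (38.5^2/5 + 14.5^2/4 + 25^2/3) - 3*13
     = 0.076923 * 557.346 - 39
     = 3.872756.
Step 4: Ties present; correction factor C = 1 - 24/(12^3 - 12) = 0.986014. Corrected H = 3.872756 / 0.986014 = 3.927689.
Step 5: Under H0, H ~ chi^2(2); p-value = 0.140318.
Step 6: alpha = 0.1. fail to reject H0.

H = 3.9277, df = 2, p = 0.140318, fail to reject H0.


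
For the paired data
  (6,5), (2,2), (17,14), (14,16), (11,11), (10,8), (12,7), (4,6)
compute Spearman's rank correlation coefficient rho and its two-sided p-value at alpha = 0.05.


Step 1: Rank x and y separately (midranks; no ties here).
rank(x): 6->3, 2->1, 17->8, 14->7, 11->5, 10->4, 12->6, 4->2
rank(y): 5->2, 2->1, 14->7, 16->8, 11->6, 8->5, 7->4, 6->3
Step 2: d_i = R_x(i) - R_y(i); compute d_i^2.
  (3-2)^2=1, (1-1)^2=0, (8-7)^2=1, (7-8)^2=1, (5-6)^2=1, (4-5)^2=1, (6-4)^2=4, (2-3)^2=1
sum(d^2) = 10.
Step 3: rho = 1 - 6*10 / (8*(8^2 - 1)) = 1 - 60/504 = 0.880952.
Step 4: Under H0, t = rho * sqrt((n-2)/(1-rho^2)) = 4.5601 ~ t(6).
Step 5: Two-sided p-value from the t-distribution with 6 df = 0.003850.
Step 6: alpha = 0.05. reject H0.

rho = 0.8810, p = 0.003850, reject H0 at alpha = 0.05.


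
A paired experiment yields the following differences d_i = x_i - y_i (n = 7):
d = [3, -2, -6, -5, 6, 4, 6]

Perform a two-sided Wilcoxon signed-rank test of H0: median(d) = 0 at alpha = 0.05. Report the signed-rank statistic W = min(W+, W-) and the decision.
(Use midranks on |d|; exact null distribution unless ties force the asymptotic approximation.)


Step 1: Drop any zero differences (none here) and take |d_i|.
|d| = [3, 2, 6, 5, 6, 4, 6]
Step 2: Midrank |d_i| (ties get averaged ranks).
ranks: |3|->2, |2|->1, |6|->6, |5|->4, |6|->6, |4|->3, |6|->6
Step 3: Attach original signs; sum ranks with positive sign and with negative sign.
W+ = 2 + 6 + 3 + 6 = 17
W- = 1 + 6 + 4 = 11
(Check: W+ + W- = 28 should equal n(n+1)/2 = 28.)
Step 4: Test statistic W = min(W+, W-) = 11.
Step 5: Ties in |d|, so use the tie-corrected normal approximation.
        E[W] = n(n+1)/4 = 7*8/4 = 14.
        Tie groups: |d|=6 (t=3); sum(t^3 - t) = 24.
        Var[W] = n(n+1)(2n+1)/24 - sum(t^3-t)/48 = 840/24 - 24/48 = 34.5.
        z = (W - E[W]) / sqrt(Var[W]) = (11 - 14) / 5.8737 = -0.5108.
        Two-sided p = 2*Phi(z) = 0.609523.
Step 6: alpha = 0.05. fail to reject H0.

W+ = 17, W- = 11, W = min = 11, p = 0.609523, fail to reject H0.


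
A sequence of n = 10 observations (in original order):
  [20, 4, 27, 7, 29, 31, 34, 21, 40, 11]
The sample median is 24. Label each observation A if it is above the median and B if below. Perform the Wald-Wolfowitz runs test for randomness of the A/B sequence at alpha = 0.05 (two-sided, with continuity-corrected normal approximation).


Step 1: Compute median = 24; label A = above, B = below.
Labels in order: BBABAAABAB  (n_A = 5, n_B = 5)
Step 2: Count runs R = 7.
Step 3: Under H0 (random ordering), E[R] = 2*n_A*n_B/(n_A+n_B) + 1 = 2*5*5/10 + 1 = 6.0000.
        Var[R] = 2*n_A*n_B*(2*n_A*n_B - n_A - n_B) / ((n_A+n_B)^2 * (n_A+n_B-1)) = 2000/900 = 2.2222.
        SD[R] = 1.4907.
Step 4: Continuity-corrected z = (R - 0.5 - E[R]) / SD[R] = (7 - 0.5 - 6.0000) / 1.4907 = 0.3354.
Step 5: Two-sided p-value via normal approximation = 2*(1 - Phi(|z|)) = 0.737316.
Step 6: alpha = 0.05. fail to reject H0.

R = 7, z = 0.3354, p = 0.737316, fail to reject H0.


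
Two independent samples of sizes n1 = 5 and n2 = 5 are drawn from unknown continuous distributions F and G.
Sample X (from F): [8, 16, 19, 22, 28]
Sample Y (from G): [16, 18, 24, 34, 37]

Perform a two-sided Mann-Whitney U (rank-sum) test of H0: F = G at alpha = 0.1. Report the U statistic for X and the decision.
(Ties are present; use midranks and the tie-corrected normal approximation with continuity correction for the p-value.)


Step 1: Combine and sort all 10 observations; assign midranks.
sorted (value, group): (8,X), (16,X), (16,Y), (18,Y), (19,X), (22,X), (24,Y), (28,X), (34,Y), (37,Y)
ranks: 8->1, 16->2.5, 16->2.5, 18->4, 19->5, 22->6, 24->7, 28->8, 34->9, 37->10
Step 2: Rank sum for X: R1 = 1 + 2.5 + 5 + 6 + 8 = 22.5.
Step 3: U_X = R1 - n1(n1+1)/2 = 22.5 - 5*6/2 = 22.5 - 15 = 7.5.
       U_Y = n1*n2 - U_X = 25 - 7.5 = 17.5.
Step 4: Ties are present, so use the tie-corrected normal approximation (with continuity correction) for the p-value.
Step 5: p-value = 0.345742; compare to alpha = 0.1. fail to reject H0.

U_X = 7.5, p = 0.345742, fail to reject H0 at alpha = 0.1.


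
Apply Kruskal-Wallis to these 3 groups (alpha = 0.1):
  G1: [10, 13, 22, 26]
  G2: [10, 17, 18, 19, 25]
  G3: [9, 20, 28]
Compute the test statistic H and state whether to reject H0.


Step 1: Combine all N = 12 observations and assign midranks.
sorted (value, group, rank): (9,G3,1), (10,G1,2.5), (10,G2,2.5), (13,G1,4), (17,G2,5), (18,G2,6), (19,G2,7), (20,G3,8), (22,G1,9), (25,G2,10), (26,G1,11), (28,G3,12)
Step 2: Sum ranks within each group.
R_1 = 26.5 (n_1 = 4)
R_2 = 30.5 (n_2 = 5)
R_3 = 21 (n_3 = 3)
Step 3: H = 12/(N(N+1)) * sum(R_i^2/n_i) - 3(N+1)
     = 12/(12*13) * (26.5^2/4 + 30.5^2/5 + 21^2/3) - 3*13
     = 0.076923 * 508.613 - 39
     = 0.124038.
Step 4: Ties present; correction factor C = 1 - 6/(12^3 - 12) = 0.996503. Corrected H = 0.124038 / 0.996503 = 0.124474.
Step 5: Under H0, H ~ chi^2(2); p-value = 0.939660.
Step 6: alpha = 0.1. fail to reject H0.

H = 0.1245, df = 2, p = 0.939660, fail to reject H0.


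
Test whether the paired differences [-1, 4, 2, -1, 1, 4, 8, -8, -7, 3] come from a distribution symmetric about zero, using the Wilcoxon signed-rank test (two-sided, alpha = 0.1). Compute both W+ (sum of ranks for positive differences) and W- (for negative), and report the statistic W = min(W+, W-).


Step 1: Drop any zero differences (none here) and take |d_i|.
|d| = [1, 4, 2, 1, 1, 4, 8, 8, 7, 3]
Step 2: Midrank |d_i| (ties get averaged ranks).
ranks: |1|->2, |4|->6.5, |2|->4, |1|->2, |1|->2, |4|->6.5, |8|->9.5, |8|->9.5, |7|->8, |3|->5
Step 3: Attach original signs; sum ranks with positive sign and with negative sign.
W+ = 6.5 + 4 + 2 + 6.5 + 9.5 + 5 = 33.5
W- = 2 + 2 + 9.5 + 8 = 21.5
(Check: W+ + W- = 55 should equal n(n+1)/2 = 55.)
Step 4: Test statistic W = min(W+, W-) = 21.5.
Step 5: Ties in |d|, so use the tie-corrected normal approximation.
        E[W] = n(n+1)/4 = 10*11/4 = 27.5.
        Tie groups: |d|=1 (t=3), |d|=4 (t=2), |d|=8 (t=2); sum(t^3 - t) = 36.
        Var[W] = n(n+1)(2n+1)/24 - sum(t^3-t)/48 = 2310/24 - 36/48 = 95.5.
        z = (W - E[W]) / sqrt(Var[W]) = (21.5 - 27.5) / 9.7724 = -0.6140.
        Two-sided p = 2*Phi(z) = 0.539233.
Step 6: alpha = 0.1. fail to reject H0.

W+ = 33.5, W- = 21.5, W = min = 21.5, p = 0.539233, fail to reject H0.


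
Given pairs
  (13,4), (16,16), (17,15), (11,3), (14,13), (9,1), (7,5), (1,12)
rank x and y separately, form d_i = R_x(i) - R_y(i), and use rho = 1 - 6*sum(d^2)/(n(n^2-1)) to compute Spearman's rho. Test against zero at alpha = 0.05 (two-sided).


Step 1: Rank x and y separately (midranks; no ties here).
rank(x): 13->5, 16->7, 17->8, 11->4, 14->6, 9->3, 7->2, 1->1
rank(y): 4->3, 16->8, 15->7, 3->2, 13->6, 1->1, 5->4, 12->5
Step 2: d_i = R_x(i) - R_y(i); compute d_i^2.
  (5-3)^2=4, (7-8)^2=1, (8-7)^2=1, (4-2)^2=4, (6-6)^2=0, (3-1)^2=4, (2-4)^2=4, (1-5)^2=16
sum(d^2) = 34.
Step 3: rho = 1 - 6*34 / (8*(8^2 - 1)) = 1 - 204/504 = 0.595238.
Step 4: Under H0, t = rho * sqrt((n-2)/(1-rho^2)) = 1.8145 ~ t(6).
Step 5: Two-sided p-value from the t-distribution with 6 df = 0.119530.
Step 6: alpha = 0.05. fail to reject H0.

rho = 0.5952, p = 0.119530, fail to reject H0 at alpha = 0.05.


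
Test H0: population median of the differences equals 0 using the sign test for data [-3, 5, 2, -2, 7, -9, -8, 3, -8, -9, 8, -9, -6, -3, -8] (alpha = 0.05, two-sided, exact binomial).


Step 1: Discard zero differences. Original n = 15; n_eff = number of nonzero differences = 15.
Nonzero differences (with sign): -3, +5, +2, -2, +7, -9, -8, +3, -8, -9, +8, -9, -6, -3, -8
Step 2: Count signs: positive = 5, negative = 10.
Step 3: Under H0: P(positive) = 0.5, so the number of positives S ~ Bin(15, 0.5).
Step 4: Two-sided exact p-value = sum of Bin(15,0.5) probabilities at or below the observed probability = 0.301758.
Step 5: alpha = 0.05. fail to reject H0.

n_eff = 15, pos = 5, neg = 10, p = 0.301758, fail to reject H0.


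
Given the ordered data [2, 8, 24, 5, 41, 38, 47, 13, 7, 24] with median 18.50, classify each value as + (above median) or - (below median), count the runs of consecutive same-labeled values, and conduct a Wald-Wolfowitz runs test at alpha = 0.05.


Step 1: Compute median = 18.50; label A = above, B = below.
Labels in order: BBABAAABBA  (n_A = 5, n_B = 5)
Step 2: Count runs R = 6.
Step 3: Under H0 (random ordering), E[R] = 2*n_A*n_B/(n_A+n_B) + 1 = 2*5*5/10 + 1 = 6.0000.
        Var[R] = 2*n_A*n_B*(2*n_A*n_B - n_A - n_B) / ((n_A+n_B)^2 * (n_A+n_B-1)) = 2000/900 = 2.2222.
        SD[R] = 1.4907.
Step 4: R = E[R], so z = 0 with no continuity correction.
Step 5: Two-sided p-value via normal approximation = 2*(1 - Phi(|z|)) = 1.000000.
Step 6: alpha = 0.05. fail to reject H0.

R = 6, z = 0.0000, p = 1.000000, fail to reject H0.


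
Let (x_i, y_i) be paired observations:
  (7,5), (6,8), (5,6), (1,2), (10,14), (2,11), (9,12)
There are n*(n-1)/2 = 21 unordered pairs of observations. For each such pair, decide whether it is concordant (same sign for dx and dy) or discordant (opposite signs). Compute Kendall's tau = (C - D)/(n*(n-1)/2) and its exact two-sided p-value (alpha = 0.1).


Step 1: Enumerate the 21 unordered pairs (i,j) with i<j and classify each by sign(x_j-x_i) * sign(y_j-y_i).
  (1,2):dx=-1,dy=+3->D; (1,3):dx=-2,dy=+1->D; (1,4):dx=-6,dy=-3->C; (1,5):dx=+3,dy=+9->C
  (1,6):dx=-5,dy=+6->D; (1,7):dx=+2,dy=+7->C; (2,3):dx=-1,dy=-2->C; (2,4):dx=-5,dy=-6->C
  (2,5):dx=+4,dy=+6->C; (2,6):dx=-4,dy=+3->D; (2,7):dx=+3,dy=+4->C; (3,4):dx=-4,dy=-4->C
  (3,5):dx=+5,dy=+8->C; (3,6):dx=-3,dy=+5->D; (3,7):dx=+4,dy=+6->C; (4,5):dx=+9,dy=+12->C
  (4,6):dx=+1,dy=+9->C; (4,7):dx=+8,dy=+10->C; (5,6):dx=-8,dy=-3->C; (5,7):dx=-1,dy=-2->C
  (6,7):dx=+7,dy=+1->C
Step 2: C = 16, D = 5, total pairs = 21.
Step 3: tau = (C - D)/(n(n-1)/2) = (16 - 5)/21 = 0.523810.
Step 4: Exact two-sided p-value (enumerate n! = 5040 permutations of y under H0): p = 0.136111.
Step 5: alpha = 0.1. fail to reject H0.

tau_b = 0.5238 (C=16, D=5), p = 0.136111, fail to reject H0.


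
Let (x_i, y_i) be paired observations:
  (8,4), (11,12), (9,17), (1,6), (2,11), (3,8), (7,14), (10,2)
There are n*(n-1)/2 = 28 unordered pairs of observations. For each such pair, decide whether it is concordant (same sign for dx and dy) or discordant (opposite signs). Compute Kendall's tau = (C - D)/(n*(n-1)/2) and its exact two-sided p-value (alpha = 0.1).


Step 1: Enumerate the 28 unordered pairs (i,j) with i<j and classify each by sign(x_j-x_i) * sign(y_j-y_i).
  (1,2):dx=+3,dy=+8->C; (1,3):dx=+1,dy=+13->C; (1,4):dx=-7,dy=+2->D; (1,5):dx=-6,dy=+7->D
  (1,6):dx=-5,dy=+4->D; (1,7):dx=-1,dy=+10->D; (1,8):dx=+2,dy=-2->D; (2,3):dx=-2,dy=+5->D
  (2,4):dx=-10,dy=-6->C; (2,5):dx=-9,dy=-1->C; (2,6):dx=-8,dy=-4->C; (2,7):dx=-4,dy=+2->D
  (2,8):dx=-1,dy=-10->C; (3,4):dx=-8,dy=-11->C; (3,5):dx=-7,dy=-6->C; (3,6):dx=-6,dy=-9->C
  (3,7):dx=-2,dy=-3->C; (3,8):dx=+1,dy=-15->D; (4,5):dx=+1,dy=+5->C; (4,6):dx=+2,dy=+2->C
  (4,7):dx=+6,dy=+8->C; (4,8):dx=+9,dy=-4->D; (5,6):dx=+1,dy=-3->D; (5,7):dx=+5,dy=+3->C
  (5,8):dx=+8,dy=-9->D; (6,7):dx=+4,dy=+6->C; (6,8):dx=+7,dy=-6->D; (7,8):dx=+3,dy=-12->D
Step 2: C = 15, D = 13, total pairs = 28.
Step 3: tau = (C - D)/(n(n-1)/2) = (15 - 13)/28 = 0.071429.
Step 4: Exact two-sided p-value (enumerate n! = 40320 permutations of y under H0): p = 0.904861.
Step 5: alpha = 0.1. fail to reject H0.

tau_b = 0.0714 (C=15, D=13), p = 0.904861, fail to reject H0.


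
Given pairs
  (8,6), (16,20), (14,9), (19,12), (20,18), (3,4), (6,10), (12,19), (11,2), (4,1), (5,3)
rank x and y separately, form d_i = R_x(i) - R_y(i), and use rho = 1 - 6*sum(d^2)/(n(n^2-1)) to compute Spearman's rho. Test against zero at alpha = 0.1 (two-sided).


Step 1: Rank x and y separately (midranks; no ties here).
rank(x): 8->5, 16->9, 14->8, 19->10, 20->11, 3->1, 6->4, 12->7, 11->6, 4->2, 5->3
rank(y): 6->5, 20->11, 9->6, 12->8, 18->9, 4->4, 10->7, 19->10, 2->2, 1->1, 3->3
Step 2: d_i = R_x(i) - R_y(i); compute d_i^2.
  (5-5)^2=0, (9-11)^2=4, (8-6)^2=4, (10-8)^2=4, (11-9)^2=4, (1-4)^2=9, (4-7)^2=9, (7-10)^2=9, (6-2)^2=16, (2-1)^2=1, (3-3)^2=0
sum(d^2) = 60.
Step 3: rho = 1 - 6*60 / (11*(11^2 - 1)) = 1 - 360/1320 = 0.727273.
Step 4: Under H0, t = rho * sqrt((n-2)/(1-rho^2)) = 3.1789 ~ t(9).
Step 5: Two-sided p-value from the t-distribution with 9 df = 0.011205.
Step 6: alpha = 0.1. reject H0.

rho = 0.7273, p = 0.011205, reject H0 at alpha = 0.1.


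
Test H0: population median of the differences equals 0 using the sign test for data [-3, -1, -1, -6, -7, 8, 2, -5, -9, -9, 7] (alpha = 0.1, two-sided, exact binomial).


Step 1: Discard zero differences. Original n = 11; n_eff = number of nonzero differences = 11.
Nonzero differences (with sign): -3, -1, -1, -6, -7, +8, +2, -5, -9, -9, +7
Step 2: Count signs: positive = 3, negative = 8.
Step 3: Under H0: P(positive) = 0.5, so the number of positives S ~ Bin(11, 0.5).
Step 4: Two-sided exact p-value = sum of Bin(11,0.5) probabilities at or below the observed probability = 0.226562.
Step 5: alpha = 0.1. fail to reject H0.

n_eff = 11, pos = 3, neg = 8, p = 0.226562, fail to reject H0.


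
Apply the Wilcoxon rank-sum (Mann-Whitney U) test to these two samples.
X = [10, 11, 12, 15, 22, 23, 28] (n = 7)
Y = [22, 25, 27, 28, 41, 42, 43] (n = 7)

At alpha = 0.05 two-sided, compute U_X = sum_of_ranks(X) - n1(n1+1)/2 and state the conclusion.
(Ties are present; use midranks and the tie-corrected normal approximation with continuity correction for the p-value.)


Step 1: Combine and sort all 14 observations; assign midranks.
sorted (value, group): (10,X), (11,X), (12,X), (15,X), (22,X), (22,Y), (23,X), (25,Y), (27,Y), (28,X), (28,Y), (41,Y), (42,Y), (43,Y)
ranks: 10->1, 11->2, 12->3, 15->4, 22->5.5, 22->5.5, 23->7, 25->8, 27->9, 28->10.5, 28->10.5, 41->12, 42->13, 43->14
Step 2: Rank sum for X: R1 = 1 + 2 + 3 + 4 + 5.5 + 7 + 10.5 = 33.
Step 3: U_X = R1 - n1(n1+1)/2 = 33 - 7*8/2 = 33 - 28 = 5.
       U_Y = n1*n2 - U_X = 49 - 5 = 44.
Step 4: Ties are present, so use the tie-corrected normal approximation (with continuity correction) for the p-value.
Step 5: p-value = 0.014971; compare to alpha = 0.05. reject H0.

U_X = 5, p = 0.014971, reject H0 at alpha = 0.05.


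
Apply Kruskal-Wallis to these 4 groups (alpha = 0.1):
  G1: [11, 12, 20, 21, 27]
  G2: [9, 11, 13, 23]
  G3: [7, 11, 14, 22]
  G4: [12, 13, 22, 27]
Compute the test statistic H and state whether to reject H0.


Step 1: Combine all N = 17 observations and assign midranks.
sorted (value, group, rank): (7,G3,1), (9,G2,2), (11,G1,4), (11,G2,4), (11,G3,4), (12,G1,6.5), (12,G4,6.5), (13,G2,8.5), (13,G4,8.5), (14,G3,10), (20,G1,11), (21,G1,12), (22,G3,13.5), (22,G4,13.5), (23,G2,15), (27,G1,16.5), (27,G4,16.5)
Step 2: Sum ranks within each group.
R_1 = 50 (n_1 = 5)
R_2 = 29.5 (n_2 = 4)
R_3 = 28.5 (n_3 = 4)
R_4 = 45 (n_4 = 4)
Step 3: H = 12/(N(N+1)) * sum(R_i^2/n_i) - 3(N+1)
     = 12/(17*18) * (50^2/5 + 29.5^2/4 + 28.5^2/4 + 45^2/4) - 3*18
     = 0.039216 * 1426.88 - 54
     = 1.955882.
Step 4: Ties present; correction factor C = 1 - 48/(17^3 - 17) = 0.990196. Corrected H = 1.955882 / 0.990196 = 1.975248.
Step 5: Under H0, H ~ chi^2(3); p-value = 0.577560.
Step 6: alpha = 0.1. fail to reject H0.

H = 1.9752, df = 3, p = 0.577560, fail to reject H0.


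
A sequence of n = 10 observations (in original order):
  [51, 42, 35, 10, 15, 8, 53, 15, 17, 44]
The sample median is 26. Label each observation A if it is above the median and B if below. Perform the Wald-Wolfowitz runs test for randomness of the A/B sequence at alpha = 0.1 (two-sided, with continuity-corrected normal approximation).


Step 1: Compute median = 26; label A = above, B = below.
Labels in order: AAABBBABBA  (n_A = 5, n_B = 5)
Step 2: Count runs R = 5.
Step 3: Under H0 (random ordering), E[R] = 2*n_A*n_B/(n_A+n_B) + 1 = 2*5*5/10 + 1 = 6.0000.
        Var[R] = 2*n_A*n_B*(2*n_A*n_B - n_A - n_B) / ((n_A+n_B)^2 * (n_A+n_B-1)) = 2000/900 = 2.2222.
        SD[R] = 1.4907.
Step 4: Continuity-corrected z = (R + 0.5 - E[R]) / SD[R] = (5 + 0.5 - 6.0000) / 1.4907 = -0.3354.
Step 5: Two-sided p-value via normal approximation = 2*(1 - Phi(|z|)) = 0.737316.
Step 6: alpha = 0.1. fail to reject H0.

R = 5, z = -0.3354, p = 0.737316, fail to reject H0.


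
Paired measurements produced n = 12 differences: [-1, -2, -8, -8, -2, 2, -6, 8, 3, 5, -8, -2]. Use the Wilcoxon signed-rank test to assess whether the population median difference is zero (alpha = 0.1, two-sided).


Step 1: Drop any zero differences (none here) and take |d_i|.
|d| = [1, 2, 8, 8, 2, 2, 6, 8, 3, 5, 8, 2]
Step 2: Midrank |d_i| (ties get averaged ranks).
ranks: |1|->1, |2|->3.5, |8|->10.5, |8|->10.5, |2|->3.5, |2|->3.5, |6|->8, |8|->10.5, |3|->6, |5|->7, |8|->10.5, |2|->3.5
Step 3: Attach original signs; sum ranks with positive sign and with negative sign.
W+ = 3.5 + 10.5 + 6 + 7 = 27
W- = 1 + 3.5 + 10.5 + 10.5 + 3.5 + 8 + 10.5 + 3.5 = 51
(Check: W+ + W- = 78 should equal n(n+1)/2 = 78.)
Step 4: Test statistic W = min(W+, W-) = 27.
Step 5: Ties in |d|, so use the tie-corrected normal approximation.
        E[W] = n(n+1)/4 = 12*13/4 = 39.
        Tie groups: |d|=2 (t=4), |d|=8 (t=4); sum(t^3 - t) = 120.
        Var[W] = n(n+1)(2n+1)/24 - sum(t^3-t)/48 = 3900/24 - 120/48 = 160.
        z = (W - E[W]) / sqrt(Var[W]) = (27 - 39) / 12.6491 = -0.9487.
        Two-sided p = 2*Phi(z) = 0.342782.
Step 6: alpha = 0.1. fail to reject H0.

W+ = 27, W- = 51, W = min = 27, p = 0.342782, fail to reject H0.


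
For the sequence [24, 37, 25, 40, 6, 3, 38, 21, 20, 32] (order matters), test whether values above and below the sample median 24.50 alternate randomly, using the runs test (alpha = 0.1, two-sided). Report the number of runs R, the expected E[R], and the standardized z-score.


Step 1: Compute median = 24.50; label A = above, B = below.
Labels in order: BAAABBABBA  (n_A = 5, n_B = 5)
Step 2: Count runs R = 6.
Step 3: Under H0 (random ordering), E[R] = 2*n_A*n_B/(n_A+n_B) + 1 = 2*5*5/10 + 1 = 6.0000.
        Var[R] = 2*n_A*n_B*(2*n_A*n_B - n_A - n_B) / ((n_A+n_B)^2 * (n_A+n_B-1)) = 2000/900 = 2.2222.
        SD[R] = 1.4907.
Step 4: R = E[R], so z = 0 with no continuity correction.
Step 5: Two-sided p-value via normal approximation = 2*(1 - Phi(|z|)) = 1.000000.
Step 6: alpha = 0.1. fail to reject H0.

R = 6, z = 0.0000, p = 1.000000, fail to reject H0.


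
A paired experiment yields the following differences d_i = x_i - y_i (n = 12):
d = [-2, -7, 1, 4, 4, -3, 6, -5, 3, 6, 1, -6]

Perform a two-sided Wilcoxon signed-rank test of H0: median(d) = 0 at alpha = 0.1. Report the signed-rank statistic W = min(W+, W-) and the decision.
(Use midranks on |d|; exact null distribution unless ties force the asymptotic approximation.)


Step 1: Drop any zero differences (none here) and take |d_i|.
|d| = [2, 7, 1, 4, 4, 3, 6, 5, 3, 6, 1, 6]
Step 2: Midrank |d_i| (ties get averaged ranks).
ranks: |2|->3, |7|->12, |1|->1.5, |4|->6.5, |4|->6.5, |3|->4.5, |6|->10, |5|->8, |3|->4.5, |6|->10, |1|->1.5, |6|->10
Step 3: Attach original signs; sum ranks with positive sign and with negative sign.
W+ = 1.5 + 6.5 + 6.5 + 10 + 4.5 + 10 + 1.5 = 40.5
W- = 3 + 12 + 4.5 + 8 + 10 = 37.5
(Check: W+ + W- = 78 should equal n(n+1)/2 = 78.)
Step 4: Test statistic W = min(W+, W-) = 37.5.
Step 5: Ties in |d|, so use the tie-corrected normal approximation.
        E[W] = n(n+1)/4 = 12*13/4 = 39.
        Tie groups: |d|=1 (t=2), |d|=3 (t=2), |d|=4 (t=2), |d|=6 (t=3); sum(t^3 - t) = 42.
        Var[W] = n(n+1)(2n+1)/24 - sum(t^3-t)/48 = 3900/24 - 42/48 = 161.625.
        z = (W - E[W]) / sqrt(Var[W]) = (37.5 - 39) / 12.7132 = -0.1180.
        Two-sided p = 2*Phi(z) = 0.906077.
Step 6: alpha = 0.1. fail to reject H0.

W+ = 40.5, W- = 37.5, W = min = 37.5, p = 0.906077, fail to reject H0.


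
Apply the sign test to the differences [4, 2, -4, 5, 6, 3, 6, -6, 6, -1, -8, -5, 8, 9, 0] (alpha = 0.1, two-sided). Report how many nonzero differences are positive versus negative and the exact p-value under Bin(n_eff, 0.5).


Step 1: Discard zero differences. Original n = 15; n_eff = number of nonzero differences = 14.
Nonzero differences (with sign): +4, +2, -4, +5, +6, +3, +6, -6, +6, -1, -8, -5, +8, +9
Step 2: Count signs: positive = 9, negative = 5.
Step 3: Under H0: P(positive) = 0.5, so the number of positives S ~ Bin(14, 0.5).
Step 4: Two-sided exact p-value = sum of Bin(14,0.5) probabilities at or below the observed probability = 0.423950.
Step 5: alpha = 0.1. fail to reject H0.

n_eff = 14, pos = 9, neg = 5, p = 0.423950, fail to reject H0.


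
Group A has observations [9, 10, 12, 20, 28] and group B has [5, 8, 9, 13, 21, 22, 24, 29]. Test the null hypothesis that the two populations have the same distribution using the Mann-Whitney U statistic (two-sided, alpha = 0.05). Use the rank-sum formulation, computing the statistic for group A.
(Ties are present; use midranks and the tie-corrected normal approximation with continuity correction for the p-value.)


Step 1: Combine and sort all 13 observations; assign midranks.
sorted (value, group): (5,Y), (8,Y), (9,X), (9,Y), (10,X), (12,X), (13,Y), (20,X), (21,Y), (22,Y), (24,Y), (28,X), (29,Y)
ranks: 5->1, 8->2, 9->3.5, 9->3.5, 10->5, 12->6, 13->7, 20->8, 21->9, 22->10, 24->11, 28->12, 29->13
Step 2: Rank sum for X: R1 = 3.5 + 5 + 6 + 8 + 12 = 34.5.
Step 3: U_X = R1 - n1(n1+1)/2 = 34.5 - 5*6/2 = 34.5 - 15 = 19.5.
       U_Y = n1*n2 - U_X = 40 - 19.5 = 20.5.
Step 4: Ties are present, so use the tie-corrected normal approximation (with continuity correction) for the p-value.
Step 5: p-value = 1.000000; compare to alpha = 0.05. fail to reject H0.

U_X = 19.5, p = 1.000000, fail to reject H0 at alpha = 0.05.
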